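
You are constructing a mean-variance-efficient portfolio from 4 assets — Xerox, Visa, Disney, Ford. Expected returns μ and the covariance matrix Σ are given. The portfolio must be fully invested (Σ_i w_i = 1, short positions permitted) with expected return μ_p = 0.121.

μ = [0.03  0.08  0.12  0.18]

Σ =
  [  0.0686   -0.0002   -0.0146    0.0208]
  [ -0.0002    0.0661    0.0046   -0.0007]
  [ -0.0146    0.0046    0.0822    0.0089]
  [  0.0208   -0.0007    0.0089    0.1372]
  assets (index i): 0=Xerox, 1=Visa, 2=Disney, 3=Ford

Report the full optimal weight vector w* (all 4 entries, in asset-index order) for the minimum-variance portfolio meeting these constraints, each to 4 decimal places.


g=Σ⁻¹μ = [0.3683  1.1310  1.3347  1.1753]
h=Σ⁻¹𝟙 = [16.3568  14.2570  13.8415  3.9837]
a=μᵀg=0.473249  b=𝟙ᵀg=4.009319  c=𝟙ᵀh=48.439051  D=ac−b²=6.849084
λ₁=(c·0.121−b)/D = (48.439051·0.121−4.009319)/6.849084 = 0.270373
λ₂=(a−b·0.121)/D = (0.473249−4.009319·0.121)/6.849084 = -0.001734
w* = 0.270373·g + -0.001734·h:
  w_0 = 0.270373·0.3683 + -0.001734·16.3568 = 0.0712  (Xerox)
  w_1 = 0.270373·1.1310 + -0.001734·14.2570 = 0.2811  (Visa)
  w_2 = 0.270373·1.3347 + -0.001734·13.8415 = 0.3369  (Disney)
  w_3 = 0.270373·1.1753 + -0.001734·3.9837 = 0.3109  (Ford)
Σw_i=1.0000  μᵀw=0.1210
σ²=wᵀΣw=λ₁·μ_p+λ₂ = 0.270373·0.121 + -0.001734 = 0.030981 ≈ 0.0310

0.0712  0.2811  0.3369  0.3109


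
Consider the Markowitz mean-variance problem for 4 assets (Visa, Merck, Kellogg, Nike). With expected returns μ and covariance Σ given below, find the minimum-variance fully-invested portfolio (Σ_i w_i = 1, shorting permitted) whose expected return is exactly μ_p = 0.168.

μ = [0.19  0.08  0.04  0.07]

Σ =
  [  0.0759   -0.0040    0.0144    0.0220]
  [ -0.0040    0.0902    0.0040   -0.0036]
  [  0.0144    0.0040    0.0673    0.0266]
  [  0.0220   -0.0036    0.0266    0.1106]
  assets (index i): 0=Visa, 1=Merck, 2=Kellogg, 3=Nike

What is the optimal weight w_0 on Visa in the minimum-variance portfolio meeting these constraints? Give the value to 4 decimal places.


0.7741

g=Σ⁻¹μ = [2.5179  1.0093  -0.0769  0.1834]
h=Σ⁻¹𝟙 = [10.4450  11.3025  10.0054  4.9255]
a=μᵀg=0.568911  b=𝟙ᵀg=3.633744  c=𝟙ᵀh=36.678387  D=ac−b²=7.662625
λ₁=(c·0.168−b)/D = (36.678387·0.168−3.633744)/7.662625 = 0.329942
λ₂=(a−b·0.168)/D = (0.568911−3.633744·0.168)/7.662625 = -0.005424
w* = 0.329942·g + -0.005424·h:
  w_0 = 0.329942·2.5179 + -0.005424·10.4450 = 0.7741  (Visa)
  w_1 = 0.329942·1.0093 + -0.005424·11.3025 = 0.2717  (Merck)
  w_2 = 0.329942·-0.0769 + -0.005424·10.0054 = -0.0796  (Kellogg)
  w_3 = 0.329942·0.1834 + -0.005424·4.9255 = 0.0338  (Nike)
Σw_i=1.0000  μᵀw=0.1680
σ²=wᵀΣw=λ₁·μ_p+λ₂ = 0.329942·0.168 + -0.005424 = 0.050007 ≈ 0.0500


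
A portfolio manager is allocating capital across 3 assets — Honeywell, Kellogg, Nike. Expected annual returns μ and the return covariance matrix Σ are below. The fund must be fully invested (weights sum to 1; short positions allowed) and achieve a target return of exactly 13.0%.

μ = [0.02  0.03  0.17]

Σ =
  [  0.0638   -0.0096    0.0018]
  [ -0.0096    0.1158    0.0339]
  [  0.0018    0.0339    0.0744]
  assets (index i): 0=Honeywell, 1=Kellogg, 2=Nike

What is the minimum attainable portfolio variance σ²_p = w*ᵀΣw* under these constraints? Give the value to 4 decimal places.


0.0452

u=Σ⁻¹μ = [0.1749  -0.4548  2.4879]
v=Σ⁻¹𝟙 = [16.4713  7.1347  9.7915]
a=μᵀu=0.412802  b=𝟙ᵀu=2.208019  c=𝟙ᵀv=33.397429  D=ac−b²=8.911178
λ₁=(c·0.130−b)/D = (33.397429·0.130−2.208019)/8.911178 = 0.239435
λ₂=(a−b·0.130)/D = (0.412802−2.208019·0.130)/8.911178 = 0.014113
w* = 0.239435·u + 0.014113·v:
  w_0 = 0.239435·0.1749 + 0.014113·16.4713 = 0.2743  (Honeywell)
  w_1 = 0.239435·-0.4548 + 0.014113·7.1347 = -0.0082  (Kellogg)
  w_2 = 0.239435·2.4879 + 0.014113·9.7915 = 0.7339  (Nike)
Σw_i=1.0000  μᵀw=0.1300
σ²=wᵀΣw=λ₁·μ_p+λ₂ = 0.239435·0.130 + 0.014113 = 0.045239 ≈ 0.0452


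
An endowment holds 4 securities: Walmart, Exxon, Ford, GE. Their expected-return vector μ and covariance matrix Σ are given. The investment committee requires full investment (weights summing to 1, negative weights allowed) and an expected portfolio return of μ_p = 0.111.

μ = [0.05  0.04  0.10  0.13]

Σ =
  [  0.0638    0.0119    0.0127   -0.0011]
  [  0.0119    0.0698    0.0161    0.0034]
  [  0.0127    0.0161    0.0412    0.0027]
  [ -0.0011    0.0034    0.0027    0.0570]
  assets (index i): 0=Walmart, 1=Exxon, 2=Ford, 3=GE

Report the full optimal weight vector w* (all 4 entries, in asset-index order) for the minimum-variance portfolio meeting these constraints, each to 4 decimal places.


0.0869  -0.0225  0.4690  0.4665

g=Σ⁻¹μ = [0.4037  -0.1105  2.2023  2.1908]
h=Σ⁻¹𝟙 = [11.1847  7.7616  16.7094  16.5052]
a=μᵀg=0.520799  b=𝟙ᵀg=4.686321  c=𝟙ᵀh=52.160973  D=ac−b²=5.203760
λ₁=(c·0.111−b)/D = (52.160973·0.111−4.686321)/5.203760 = 0.212067
λ₂=(a−b·0.111)/D = (0.520799−4.686321·0.111)/5.203760 = 0.000119
w* = 0.212067·g + 0.000119·h:
  w_0 = 0.212067·0.4037 + 0.000119·11.1847 = 0.0869  (Walmart)
  w_1 = 0.212067·-0.1105 + 0.000119·7.7616 = -0.0225  (Exxon)
  w_2 = 0.212067·2.2023 + 0.000119·16.7094 = 0.4690  (Ford)
  w_3 = 0.212067·2.1908 + 0.000119·16.5052 = 0.4665  (GE)
Σw_i=1.0000  μᵀw=0.1110
σ²=wᵀΣw=λ₁·μ_p+λ₂ = 0.212067·0.111 + 0.000119 = 0.023658 ≈ 0.0237


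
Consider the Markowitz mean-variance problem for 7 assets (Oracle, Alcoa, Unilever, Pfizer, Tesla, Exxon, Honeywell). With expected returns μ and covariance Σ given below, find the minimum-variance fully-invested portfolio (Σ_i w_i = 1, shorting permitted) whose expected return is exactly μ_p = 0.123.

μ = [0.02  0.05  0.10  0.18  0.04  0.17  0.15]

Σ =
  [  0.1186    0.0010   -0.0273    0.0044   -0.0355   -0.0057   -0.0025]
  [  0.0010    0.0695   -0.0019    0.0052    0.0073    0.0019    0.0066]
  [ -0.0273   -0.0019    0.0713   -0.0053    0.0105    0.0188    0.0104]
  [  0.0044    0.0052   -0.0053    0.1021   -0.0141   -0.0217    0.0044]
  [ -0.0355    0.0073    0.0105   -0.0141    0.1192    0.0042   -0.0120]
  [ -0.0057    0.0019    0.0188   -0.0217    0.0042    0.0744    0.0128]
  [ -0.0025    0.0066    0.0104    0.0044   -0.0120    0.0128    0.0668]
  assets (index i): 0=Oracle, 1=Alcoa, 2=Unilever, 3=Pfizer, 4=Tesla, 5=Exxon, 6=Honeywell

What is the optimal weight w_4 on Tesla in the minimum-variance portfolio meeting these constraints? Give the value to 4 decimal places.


x=Σ⁻¹μ = [0.6627  0.2518  0.8284  2.3301  0.7973  2.4738  1.6322]
y=Σ⁻¹𝟙 = [16.0901  10.7312  14.6674  13.1950  13.5381  11.7936  11.5314]
a=μᵀx=1.225372  b=𝟙ᵀx=8.976361  c=𝟙ᵀy=91.546937  D=ac−b²=31.603994
λ₁=(c·0.123−b)/D = (91.546937·0.123−8.976361)/31.603994 = 0.072267
λ₂=(a−b·0.123)/D = (1.225372−8.976361·0.123)/31.603994 = 0.003837
w* = 0.072267·x + 0.003837·y:
  w_0 = 0.072267·0.6627 + 0.003837·16.0901 = 0.1096  (Oracle)
  w_1 = 0.072267·0.2518 + 0.003837·10.7312 = 0.0594  (Alcoa)
  w_2 = 0.072267·0.8284 + 0.003837·14.6674 = 0.1162  (Unilever)
  w_3 = 0.072267·2.3301 + 0.003837·13.1950 = 0.2190  (Pfizer)
  w_4 = 0.072267·0.7973 + 0.003837·13.5381 = 0.1096  (Tesla)
  w_5 = 0.072267·2.4738 + 0.003837·11.7936 = 0.2240  (Exxon)
  w_6 = 0.072267·1.6322 + 0.003837·11.5314 = 0.1622  (Honeywell)
Σw_i=1.0000  μᵀw=0.1230
σ²=wᵀΣw=λ₁·μ_p+λ₂ = 0.072267·0.123 + 0.003837 = 0.012726 ≈ 0.0127

0.1096


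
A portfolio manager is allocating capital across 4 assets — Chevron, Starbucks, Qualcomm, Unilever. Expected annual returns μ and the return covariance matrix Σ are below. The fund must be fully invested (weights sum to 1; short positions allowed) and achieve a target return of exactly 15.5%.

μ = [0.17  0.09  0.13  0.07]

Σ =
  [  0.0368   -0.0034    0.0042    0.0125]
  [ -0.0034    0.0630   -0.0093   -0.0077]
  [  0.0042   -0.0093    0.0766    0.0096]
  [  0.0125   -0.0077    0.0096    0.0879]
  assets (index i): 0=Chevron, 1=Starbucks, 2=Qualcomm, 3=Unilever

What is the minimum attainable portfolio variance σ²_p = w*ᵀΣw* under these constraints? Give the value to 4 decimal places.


g=Σ⁻¹μ = [4.5625  1.9372  1.6652  0.1354]
h=Σ⁻¹𝟙 = [24.7569  20.1462  13.1172  8.1882]
a=μᵀg=1.175922  b=𝟙ᵀg=8.300231  c=𝟙ᵀh=66.208426  D=ac−b²=8.962104
λ₁=(c·0.155−b)/D = (66.208426·0.155−8.300231)/8.962104 = 0.218930
λ₂=(a−b·0.155)/D = (1.175922−8.300231·0.155)/8.962104 = -0.012342
w* = 0.218930·g + -0.012342·h:
  w_0 = 0.218930·4.5625 + -0.012342·24.7569 = 0.6933  (Chevron)
  w_1 = 0.218930·1.9372 + -0.012342·20.1462 = 0.1755  (Starbucks)
  w_2 = 0.218930·1.6652 + -0.012342·13.1172 = 0.2027  (Qualcomm)
  w_3 = 0.218930·0.1354 + -0.012342·8.1882 = -0.0714  (Unilever)
Σw_i=1.0000  μᵀw=0.1550
σ²=wᵀΣw=λ₁·μ_p+λ₂ = 0.218930·0.155 + -0.012342 = 0.021592 ≈ 0.0216

0.0216


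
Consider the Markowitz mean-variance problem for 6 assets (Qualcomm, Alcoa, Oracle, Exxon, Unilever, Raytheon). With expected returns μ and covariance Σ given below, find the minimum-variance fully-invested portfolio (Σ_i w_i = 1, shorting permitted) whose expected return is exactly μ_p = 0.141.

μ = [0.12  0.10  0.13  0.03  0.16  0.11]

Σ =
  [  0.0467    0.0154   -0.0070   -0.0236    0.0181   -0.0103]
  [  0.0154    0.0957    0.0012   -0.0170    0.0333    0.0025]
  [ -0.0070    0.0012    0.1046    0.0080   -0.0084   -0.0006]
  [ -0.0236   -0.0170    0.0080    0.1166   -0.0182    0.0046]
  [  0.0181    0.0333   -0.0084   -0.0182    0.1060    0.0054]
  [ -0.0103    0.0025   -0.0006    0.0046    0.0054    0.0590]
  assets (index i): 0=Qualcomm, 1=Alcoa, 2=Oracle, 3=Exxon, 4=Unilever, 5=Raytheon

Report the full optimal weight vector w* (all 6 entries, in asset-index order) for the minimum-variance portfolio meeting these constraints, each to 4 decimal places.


x=Σ⁻¹μ = [3.2813  0.2439  1.4848  0.9267  1.0334  2.2752]
y=Σ⁻¹𝟙 = [31.4866  5.7471  10.9494  14.9409  4.6292  20.7252]
a=μᵀx=1.054578  b=𝟙ᵀx=9.245198  c=𝟙ᵀy=88.478403  D=ac−b²=7.833708
λ₁=(c·0.141−b)/D = (88.478403·0.141−9.245198)/7.833708 = 0.412353
λ₂=(a−b·0.141)/D = (1.054578−9.245198·0.141)/7.833708 = -0.031785
w* = 0.412353·x + -0.031785·y:
  w_0 = 0.412353·3.2813 + -0.031785·31.4866 = 0.3523  (Qualcomm)
  w_1 = 0.412353·0.2439 + -0.031785·5.7471 = -0.0821  (Alcoa)
  w_2 = 0.412353·1.4848 + -0.031785·10.9494 = 0.2642  (Oracle)
  w_3 = 0.412353·0.9267 + -0.031785·14.9409 = -0.0928  (Exxon)
  w_4 = 0.412353·1.0334 + -0.031785·4.6292 = 0.2790  (Unilever)
  w_5 = 0.412353·2.2752 + -0.031785·20.7252 = 0.2794  (Raytheon)
Σw_i=1.0000  μᵀw=0.1410
σ²=wᵀΣw=λ₁·μ_p+λ₂ = 0.412353·0.141 + -0.031785 = 0.026357 ≈ 0.0264

0.3523  -0.0821  0.2642  -0.0928  0.2790  0.2794


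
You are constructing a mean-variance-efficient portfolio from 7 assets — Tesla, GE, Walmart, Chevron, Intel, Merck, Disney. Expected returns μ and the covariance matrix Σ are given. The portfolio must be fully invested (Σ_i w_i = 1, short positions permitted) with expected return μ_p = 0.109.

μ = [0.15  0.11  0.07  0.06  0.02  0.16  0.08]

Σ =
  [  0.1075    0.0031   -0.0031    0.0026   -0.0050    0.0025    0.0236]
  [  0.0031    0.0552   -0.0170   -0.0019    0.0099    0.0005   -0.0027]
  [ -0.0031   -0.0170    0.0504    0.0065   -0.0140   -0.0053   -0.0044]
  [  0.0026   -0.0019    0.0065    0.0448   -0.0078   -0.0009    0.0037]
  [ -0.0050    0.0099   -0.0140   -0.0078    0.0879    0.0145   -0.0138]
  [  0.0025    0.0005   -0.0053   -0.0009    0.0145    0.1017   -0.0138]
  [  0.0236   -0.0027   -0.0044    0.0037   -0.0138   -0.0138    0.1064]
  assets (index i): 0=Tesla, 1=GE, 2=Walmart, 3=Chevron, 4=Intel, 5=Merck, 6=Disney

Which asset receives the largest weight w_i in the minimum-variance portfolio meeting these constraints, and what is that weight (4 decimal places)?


g=Σ⁻¹μ = [1.1419  2.7341  2.6082  1.0306  0.3457  1.7512  0.9120]
h=Σ⁻¹𝟙 = [6.7102  26.3146  33.2528  20.1902  16.0882  10.8864  12.7495]
a=μᵀg=1.076525  b=𝟙ᵀg=10.523792  c=𝟙ᵀh=126.191882  D=ac−b²=25.098467
λ₁=(c·0.109−b)/D = (126.191882·0.109−10.523792)/25.098467 = 0.128738
λ₂=(a−b·0.109)/D = (1.076525−10.523792·0.109)/25.098467 = -0.002812
w* = 0.128738·g + -0.002812·h:
  w_0 = 0.128738·1.1419 + -0.002812·6.7102 = 0.1281  (Tesla)
  w_1 = 0.128738·2.7341 + -0.002812·26.3146 = 0.2780  (GE)
  w_2 = 0.128738·2.6082 + -0.002812·33.2528 = 0.2423  (Walmart)
  w_3 = 0.128738·1.0306 + -0.002812·20.1902 = 0.0759  (Chevron)
  w_4 = 0.128738·0.3457 + -0.002812·16.0882 = -0.0007  (Intel)
  w_5 = 0.128738·1.7512 + -0.002812·10.8864 = 0.1948  (Merck)
  w_6 = 0.128738·0.9120 + -0.002812·12.7495 = 0.0816  (Disney)
Σw_i=1.0000  μᵀw=0.1090
σ²=wᵀΣw=λ₁·μ_p+λ₂ = 0.128738·0.109 + -0.002812 = 0.011221 ≈ 0.0112

GE (0.2780)


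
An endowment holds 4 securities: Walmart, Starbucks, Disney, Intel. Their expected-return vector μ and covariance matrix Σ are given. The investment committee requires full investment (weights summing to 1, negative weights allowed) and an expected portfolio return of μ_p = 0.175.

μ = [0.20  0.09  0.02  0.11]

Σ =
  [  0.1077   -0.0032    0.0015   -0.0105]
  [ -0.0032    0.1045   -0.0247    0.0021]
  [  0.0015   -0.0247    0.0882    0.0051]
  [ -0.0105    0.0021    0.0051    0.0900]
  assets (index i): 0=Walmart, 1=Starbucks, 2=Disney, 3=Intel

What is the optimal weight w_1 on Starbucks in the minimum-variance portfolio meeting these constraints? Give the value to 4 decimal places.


p=Σ⁻¹μ = [2.0187  0.9861  0.3869  1.4128]
q=Σ⁻¹𝟙 = [10.5703  13.0123  14.1523  11.2387]
a=μᵀp=0.655628  b=𝟙ᵀp=4.804465  c=𝟙ᵀq=48.973562  D=ac−b²=9.025556
λ₁=(c·0.175−b)/D = (48.973562·0.175−4.804465)/9.025556 = 0.417249
λ₂=(a−b·0.175)/D = (0.655628−4.804465·0.175)/9.025556 = -0.020514
w* = 0.417249·p + -0.020514·q:
  w_0 = 0.417249·2.0187 + -0.020514·10.5703 = 0.6254  (Walmart)
  w_1 = 0.417249·0.9861 + -0.020514·13.0123 = 0.1445  (Starbucks)
  w_2 = 0.417249·0.3869 + -0.020514·14.1523 = -0.1289  (Disney)
  w_3 = 0.417249·1.4128 + -0.020514·11.2387 = 0.3589  (Intel)
Σw_i=1.0000  μᵀw=0.1750
σ²=wᵀΣw=λ₁·μ_p+λ₂ = 0.417249·0.175 + -0.020514 = 0.052504 ≈ 0.0525

0.1445


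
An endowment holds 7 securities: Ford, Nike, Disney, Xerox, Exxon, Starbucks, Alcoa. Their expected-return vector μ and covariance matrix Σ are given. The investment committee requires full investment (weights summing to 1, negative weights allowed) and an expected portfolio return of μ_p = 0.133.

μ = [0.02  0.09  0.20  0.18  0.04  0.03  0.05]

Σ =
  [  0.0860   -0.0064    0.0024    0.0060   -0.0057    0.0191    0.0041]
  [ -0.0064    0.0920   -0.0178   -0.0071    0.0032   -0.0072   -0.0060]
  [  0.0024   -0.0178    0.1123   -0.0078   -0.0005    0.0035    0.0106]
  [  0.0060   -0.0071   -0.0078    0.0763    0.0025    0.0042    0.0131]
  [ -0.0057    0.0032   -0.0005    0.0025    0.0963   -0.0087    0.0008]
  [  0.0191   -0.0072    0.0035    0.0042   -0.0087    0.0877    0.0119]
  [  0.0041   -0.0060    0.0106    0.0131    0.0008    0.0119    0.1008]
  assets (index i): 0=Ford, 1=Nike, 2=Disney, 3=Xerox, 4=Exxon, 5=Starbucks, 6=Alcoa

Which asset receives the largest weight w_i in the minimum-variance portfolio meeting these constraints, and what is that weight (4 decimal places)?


Xerox (0.3065)

g=Σ⁻¹μ = [0.0638  1.6303  2.2221  2.7120  0.3317  0.2806  -0.0314]
h=Σ⁻¹𝟙 = [9.8398  15.5096  11.1984  12.9356  10.9967  9.6953  6.3530]
a=μᵀg=1.100695  b=𝟙ᵀg=7.209128  c=𝟙ᵀh=76.528436  D=ac−b²=32.262961
λ₁=(c·0.133−b)/D = (76.528436·0.133−7.209128)/32.262961 = 0.092030
λ₂=(a−b·0.133)/D = (1.100695−7.209128·0.133)/32.262961 = 0.004398
w* = 0.092030·g + 0.004398·h:
  w_0 = 0.092030·0.0638 + 0.004398·9.8398 = 0.0491  (Ford)
  w_1 = 0.092030·1.6303 + 0.004398·15.5096 = 0.2182  (Nike)
  w_2 = 0.092030·2.2221 + 0.004398·11.1984 = 0.2537  (Disney)
  w_3 = 0.092030·2.7120 + 0.004398·12.9356 = 0.3065  (Xerox)
  w_4 = 0.092030·0.3317 + 0.004398·10.9967 = 0.0789  (Exxon)
  w_5 = 0.092030·0.2806 + 0.004398·9.6953 = 0.0685  (Starbucks)
  w_6 = 0.092030·-0.0314 + 0.004398·6.3530 = 0.0250  (Alcoa)
Σw_i=1.0000  μᵀw=0.1330
σ²=wᵀΣw=λ₁·μ_p+λ₂ = 0.092030·0.133 + 0.004398 = 0.016638 ≈ 0.0166


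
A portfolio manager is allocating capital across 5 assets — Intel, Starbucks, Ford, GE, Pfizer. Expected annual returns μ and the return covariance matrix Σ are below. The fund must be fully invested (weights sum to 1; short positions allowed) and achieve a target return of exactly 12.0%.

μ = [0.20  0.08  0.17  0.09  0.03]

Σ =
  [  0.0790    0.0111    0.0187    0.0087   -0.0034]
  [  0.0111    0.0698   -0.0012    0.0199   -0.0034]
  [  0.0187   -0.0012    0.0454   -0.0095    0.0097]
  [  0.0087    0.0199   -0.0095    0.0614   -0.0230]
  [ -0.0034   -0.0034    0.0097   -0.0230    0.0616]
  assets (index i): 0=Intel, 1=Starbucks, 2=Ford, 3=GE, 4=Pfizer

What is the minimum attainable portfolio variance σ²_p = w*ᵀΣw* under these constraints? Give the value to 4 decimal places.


p=Σ⁻¹μ = [1.4896  0.4576  3.3784  1.9213  0.7799]
q=Σ⁻¹𝟙 = [4.9555  7.9438  20.4724  24.7840  22.9758]
a=μᵀp=1.105174  b=𝟙ᵀp=8.026748  c=𝟙ᵀq=81.131453  D=ac−b²=25.235689
λ₁=(c·0.120−b)/D = (81.131453·0.120−8.026748)/25.235689 = 0.067723
λ₂=(a−b·0.120)/D = (1.105174−8.026748·0.120)/25.235689 = 0.005626
w* = 0.067723·p + 0.005626·q:
  w_0 = 0.067723·1.4896 + 0.005626·4.9555 = 0.1288  (Intel)
  w_1 = 0.067723·0.4576 + 0.005626·7.9438 = 0.0757  (Starbucks)
  w_2 = 0.067723·3.3784 + 0.005626·20.4724 = 0.3440  (Ford)
  w_3 = 0.067723·1.9213 + 0.005626·24.7840 = 0.2695  (GE)
  w_4 = 0.067723·0.7799 + 0.005626·22.9758 = 0.1821  (Pfizer)
Σw_i=1.0000  μᵀw=0.1200
σ²=wᵀΣw=λ₁·μ_p+λ₂ = 0.067723·0.120 + 0.005626 = 0.013752 ≈ 0.0138

0.0138


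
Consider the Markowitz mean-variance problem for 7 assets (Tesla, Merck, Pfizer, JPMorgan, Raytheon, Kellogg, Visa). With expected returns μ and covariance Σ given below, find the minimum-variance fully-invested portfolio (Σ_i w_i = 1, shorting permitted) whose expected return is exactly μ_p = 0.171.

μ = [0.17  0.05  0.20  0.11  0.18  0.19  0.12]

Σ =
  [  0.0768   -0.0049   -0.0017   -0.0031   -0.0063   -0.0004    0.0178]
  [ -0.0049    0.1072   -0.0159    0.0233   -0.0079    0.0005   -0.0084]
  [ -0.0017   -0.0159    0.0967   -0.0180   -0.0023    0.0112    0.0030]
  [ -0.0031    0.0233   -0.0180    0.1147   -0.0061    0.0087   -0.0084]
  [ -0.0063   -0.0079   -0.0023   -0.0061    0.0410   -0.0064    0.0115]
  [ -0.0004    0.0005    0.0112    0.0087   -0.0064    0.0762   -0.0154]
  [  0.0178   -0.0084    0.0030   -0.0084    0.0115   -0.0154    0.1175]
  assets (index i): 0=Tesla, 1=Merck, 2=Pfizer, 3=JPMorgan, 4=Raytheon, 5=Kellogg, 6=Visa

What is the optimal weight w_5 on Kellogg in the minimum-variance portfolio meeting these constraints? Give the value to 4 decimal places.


x=Σ⁻¹μ = [2.7456  1.0963  2.3621  1.3214  5.6127  2.5763  0.5062]
y=Σ⁻¹𝟙 = [15.8079  12.6925  13.4817  9.7699  31.9457  13.9374  6.0776]
a=μᵀx=2.699874  b=𝟙ᵀx=16.220651  c=𝟙ᵀy=103.712736  D=ac−b²=16.901821
λ₁=(c·0.171−b)/D = (103.712736·0.171−16.220651)/16.901821 = 0.089590
λ₂=(a−b·0.171)/D = (2.699874−16.220651·0.171)/16.901821 = -0.004370
w* = 0.089590·x + -0.004370·y:
  w_0 = 0.089590·2.7456 + -0.004370·15.8079 = 0.1769  (Tesla)
  w_1 = 0.089590·1.0963 + -0.004370·12.6925 = 0.0428  (Merck)
  w_2 = 0.089590·2.3621 + -0.004370·13.4817 = 0.1527  (Pfizer)
  w_3 = 0.089590·1.3214 + -0.004370·9.7699 = 0.0757  (JPMorgan)
  w_4 = 0.089590·5.6127 + -0.004370·31.9457 = 0.3632  (Raytheon)
  w_5 = 0.089590·2.5763 + -0.004370·13.9374 = 0.1699  (Kellogg)
  w_6 = 0.089590·0.5062 + -0.004370·6.0776 = 0.0188  (Visa)
Σw_i=1.0000  μᵀw=0.1710
σ²=wᵀΣw=λ₁·μ_p+λ₂ = 0.089590·0.171 + -0.004370 = 0.010950 ≈ 0.0110

0.1699


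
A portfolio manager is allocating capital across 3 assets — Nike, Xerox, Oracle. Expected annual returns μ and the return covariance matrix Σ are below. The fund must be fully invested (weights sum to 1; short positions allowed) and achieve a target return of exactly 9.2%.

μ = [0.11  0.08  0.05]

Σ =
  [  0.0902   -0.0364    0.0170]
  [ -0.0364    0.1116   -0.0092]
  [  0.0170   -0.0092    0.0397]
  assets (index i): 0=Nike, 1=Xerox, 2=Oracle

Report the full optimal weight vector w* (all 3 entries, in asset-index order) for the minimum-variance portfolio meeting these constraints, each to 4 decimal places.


g=Σ⁻¹μ = [1.5792  1.3049  0.8856]
h=Σ⁻¹𝟙 = [12.7844  15.0430  23.2005]
a=μᵀg=0.322388  b=𝟙ᵀg=3.769753  c=𝟙ᵀh=51.027940  D=ac−b²=2.239751
λ₁=(c·0.092−b)/D = (51.027940·0.092−3.769753)/2.239751 = 0.412911
λ₂=(a−b·0.092)/D = (0.322388−3.769753·0.092)/2.239751 = -0.010907
w* = 0.412911·g + -0.010907·h:
  w_0 = 0.412911·1.5792 + -0.010907·12.7844 = 0.5126  (Nike)
  w_1 = 0.412911·1.3049 + -0.010907·15.0430 = 0.3747  (Xerox)
  w_2 = 0.412911·0.8856 + -0.010907·23.2005 = 0.1126  (Oracle)
Σw_i=1.0000  μᵀw=0.0920
σ²=wᵀΣw=λ₁·μ_p+λ₂ = 0.412911·0.092 + -0.010907 = 0.027081 ≈ 0.0271

0.5126  0.3747  0.1126


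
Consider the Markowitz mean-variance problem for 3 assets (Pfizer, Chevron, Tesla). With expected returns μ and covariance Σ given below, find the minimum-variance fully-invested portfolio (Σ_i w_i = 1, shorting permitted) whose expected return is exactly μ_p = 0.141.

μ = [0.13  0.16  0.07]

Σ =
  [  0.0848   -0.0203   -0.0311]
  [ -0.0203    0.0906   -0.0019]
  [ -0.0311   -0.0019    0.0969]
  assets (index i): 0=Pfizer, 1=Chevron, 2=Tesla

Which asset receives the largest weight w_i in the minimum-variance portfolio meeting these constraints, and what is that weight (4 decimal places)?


u=Σ⁻¹μ = [2.7107  2.4078  1.6396]
v=Σ⁻¹𝟙 = [22.2367  16.3928  17.7782]
a=μᵀu=0.852408  b=𝟙ᵀu=6.758093  c=𝟙ᵀv=56.407717  D=ac−b²=2.410579
λ₁=(c·0.141−b)/D = (56.407717·0.141−6.758093)/2.410579 = 0.495895
λ₂=(a−b·0.141)/D = (0.852408−6.758093·0.141)/2.410579 = -0.041684
w* = 0.495895·u + -0.041684·v:
  w_0 = 0.495895·2.7107 + -0.041684·22.2367 = 0.4173  (Pfizer)
  w_1 = 0.495895·2.4078 + -0.041684·16.3928 = 0.5107  (Chevron)
  w_2 = 0.495895·1.6396 + -0.041684·17.7782 = 0.0720  (Tesla)
Σw_i=1.0000  μᵀw=0.1410
σ²=wᵀΣw=λ₁·μ_p+λ₂ = 0.495895·0.141 + -0.041684 = 0.028237 ≈ 0.0282

Chevron (0.5107)


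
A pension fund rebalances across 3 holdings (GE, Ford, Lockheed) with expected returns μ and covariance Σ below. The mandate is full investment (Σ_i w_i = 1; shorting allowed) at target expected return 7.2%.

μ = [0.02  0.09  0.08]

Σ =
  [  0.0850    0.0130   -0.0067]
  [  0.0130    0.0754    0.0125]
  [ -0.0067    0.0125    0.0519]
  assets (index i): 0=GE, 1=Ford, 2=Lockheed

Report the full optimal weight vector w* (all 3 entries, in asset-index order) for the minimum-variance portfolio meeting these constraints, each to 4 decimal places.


u=Σ⁻¹μ = [0.1977  0.9372  1.3412]
v=Σ⁻¹𝟙 = [12.0200  8.0605  18.8782]
a=μᵀu=0.195599  b=𝟙ᵀu=2.476100  c=𝟙ᵀv=38.958660  D=ac−b²=1.489217
λ₁=(c·0.072−b)/D = (38.958660·0.072−2.476100)/1.489217 = 0.220870
λ₂=(a−b·0.072)/D = (0.195599−2.476100·0.072)/1.489217 = 0.011630
w* = 0.220870·u + 0.011630·v:
  w_0 = 0.220870·0.1977 + 0.011630·12.0200 = 0.1835  (GE)
  w_1 = 0.220870·0.9372 + 0.011630·8.0605 = 0.3007  (Ford)
  w_2 = 0.220870·1.3412 + 0.011630·18.8782 = 0.5158  (Lockheed)
Σw_i=1.0000  μᵀw=0.0720
σ²=wᵀΣw=λ₁·μ_p+λ₂ = 0.220870·0.072 + 0.011630 = 0.027533 ≈ 0.0275

0.1835  0.3007  0.5158


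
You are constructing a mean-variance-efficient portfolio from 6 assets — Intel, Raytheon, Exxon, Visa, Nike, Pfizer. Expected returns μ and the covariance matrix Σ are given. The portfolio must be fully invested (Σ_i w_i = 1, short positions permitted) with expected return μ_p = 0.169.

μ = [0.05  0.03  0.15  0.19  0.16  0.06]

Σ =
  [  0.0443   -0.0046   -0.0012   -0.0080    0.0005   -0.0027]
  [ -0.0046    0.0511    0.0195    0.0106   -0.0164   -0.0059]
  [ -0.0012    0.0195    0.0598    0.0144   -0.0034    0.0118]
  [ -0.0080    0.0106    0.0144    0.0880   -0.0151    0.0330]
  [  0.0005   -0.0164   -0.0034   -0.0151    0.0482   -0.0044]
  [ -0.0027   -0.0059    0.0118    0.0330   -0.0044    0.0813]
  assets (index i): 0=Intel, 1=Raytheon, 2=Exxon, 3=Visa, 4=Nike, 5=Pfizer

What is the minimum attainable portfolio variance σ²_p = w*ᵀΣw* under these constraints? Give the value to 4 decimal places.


0.0182

x=Σ⁻¹μ = [1.7053  0.8667  1.9071  2.7988  4.5800  -0.3074]
y=Σ⁻¹𝟙 = [28.2698  31.2552  4.0412  11.0321  35.9603  12.3888]
a=μᵀx=1.643453  b=𝟙ᵀx=11.550405  c=𝟙ᵀy=122.947408  D=ac−b²=68.646388
λ₁=(c·0.169−b)/D = (122.947408·0.169−11.550405)/68.646388 = 0.134424
λ₂=(a−b·0.169)/D = (1.643453−11.550405·0.169)/68.646388 = -0.004495
w* = 0.134424·x + -0.004495·y:
  w_0 = 0.134424·1.7053 + -0.004495·28.2698 = 0.1022  (Intel)
  w_1 = 0.134424·0.8667 + -0.004495·31.2552 = -0.0240  (Raytheon)
  w_2 = 0.134424·1.9071 + -0.004495·4.0412 = 0.2382  (Exxon)
  w_3 = 0.134424·2.7988 + -0.004495·11.0321 = 0.3266  (Visa)
  w_4 = 0.134424·4.5800 + -0.004495·35.9603 = 0.4540  (Nike)
  w_5 = 0.134424·-0.3074 + -0.004495·12.3888 = -0.0970  (Pfizer)
Σw_i=1.0000  μᵀw=0.1690
σ²=wᵀΣw=λ₁·μ_p+λ₂ = 0.134424·0.169 + -0.004495 = 0.018223 ≈ 0.0182


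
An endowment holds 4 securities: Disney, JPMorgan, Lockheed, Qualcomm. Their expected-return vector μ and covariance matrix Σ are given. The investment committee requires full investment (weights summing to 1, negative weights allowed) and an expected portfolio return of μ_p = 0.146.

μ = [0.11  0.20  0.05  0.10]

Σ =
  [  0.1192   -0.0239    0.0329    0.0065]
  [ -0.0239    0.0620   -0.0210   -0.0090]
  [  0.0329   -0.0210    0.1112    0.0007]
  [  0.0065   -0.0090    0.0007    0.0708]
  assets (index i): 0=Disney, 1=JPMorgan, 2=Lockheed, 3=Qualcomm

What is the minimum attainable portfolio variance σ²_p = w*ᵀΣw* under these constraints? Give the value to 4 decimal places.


p=Σ⁻¹μ = [1.4653  4.3337  0.8231  1.8207]
q=Σ⁻¹𝟙 = [9.6803  25.9455  10.9251  16.4257]
a=μᵀp=1.251147  b=𝟙ᵀp=8.442752  c=𝟙ᵀq=62.976595  D=ac−b²=7.512915
λ₁=(c·0.146−b)/D = (62.976595·0.146−8.442752)/7.512915 = 0.100072
λ₂=(a−b·0.146)/D = (1.251147−8.442752·0.146)/7.512915 = 0.002463
w* = 0.100072·p + 0.002463·q:
  w_0 = 0.100072·1.4653 + 0.002463·9.6803 = 0.1705  (Disney)
  w_1 = 0.100072·4.3337 + 0.002463·25.9455 = 0.4976  (JPMorgan)
  w_2 = 0.100072·0.8231 + 0.002463·10.9251 = 0.1093  (Lockheed)
  w_3 = 0.100072·1.8207 + 0.002463·16.4257 = 0.2227  (Qualcomm)
Σw_i=1.0000  μᵀw=0.1460
σ²=wᵀΣw=λ₁·μ_p+λ₂ = 0.100072·0.146 + 0.002463 = 0.017074 ≈ 0.0171

0.0171


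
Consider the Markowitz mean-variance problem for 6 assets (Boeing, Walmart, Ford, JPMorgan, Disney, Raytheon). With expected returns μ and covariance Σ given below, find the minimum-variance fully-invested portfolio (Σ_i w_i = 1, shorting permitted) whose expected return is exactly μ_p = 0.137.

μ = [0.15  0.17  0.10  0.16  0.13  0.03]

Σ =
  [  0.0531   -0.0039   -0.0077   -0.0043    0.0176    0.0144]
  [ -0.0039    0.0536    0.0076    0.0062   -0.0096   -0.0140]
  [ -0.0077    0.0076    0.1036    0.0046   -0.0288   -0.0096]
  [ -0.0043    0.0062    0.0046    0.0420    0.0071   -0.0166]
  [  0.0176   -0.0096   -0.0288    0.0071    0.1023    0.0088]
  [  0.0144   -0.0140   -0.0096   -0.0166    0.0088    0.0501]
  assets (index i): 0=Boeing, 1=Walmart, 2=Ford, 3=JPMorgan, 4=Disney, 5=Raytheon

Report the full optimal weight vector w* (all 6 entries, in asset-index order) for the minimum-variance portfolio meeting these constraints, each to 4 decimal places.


0.1945  0.2437  0.0783  0.2863  0.0684  0.1288

p=Σ⁻¹μ = [2.6529  3.4771  1.2086  4.1515  1.0001  2.2394]
q=Σ⁻¹𝟙 = [12.9471  24.6030  12.8886  32.4970  8.2269  34.9059]
a=μᵀp=1.971343  b=𝟙ᵀp=14.729626  c=𝟙ᵀq=126.068492  D=ac−b²=31.562310
λ₁=(c·0.137−b)/D = (126.068492·0.137−14.729626)/31.562310 = 0.080531
λ₂=(a−b·0.137)/D = (1.971343−14.729626·0.137)/31.562310 = -0.001477
w* = 0.080531·p + -0.001477·q:
  w_0 = 0.080531·2.6529 + -0.001477·12.9471 = 0.1945  (Boeing)
  w_1 = 0.080531·3.4771 + -0.001477·24.6030 = 0.2437  (Walmart)
  w_2 = 0.080531·1.2086 + -0.001477·12.8886 = 0.0783  (Ford)
  w_3 = 0.080531·4.1515 + -0.001477·32.4970 = 0.2863  (JPMorgan)
  w_4 = 0.080531·1.0001 + -0.001477·8.2269 = 0.0684  (Disney)
  w_5 = 0.080531·2.2394 + -0.001477·34.9059 = 0.1288  (Raytheon)
Σw_i=1.0000  μᵀw=0.1370
σ²=wᵀΣw=λ₁·μ_p+λ₂ = 0.080531·0.137 + -0.001477 = 0.009556 ≈ 0.0096


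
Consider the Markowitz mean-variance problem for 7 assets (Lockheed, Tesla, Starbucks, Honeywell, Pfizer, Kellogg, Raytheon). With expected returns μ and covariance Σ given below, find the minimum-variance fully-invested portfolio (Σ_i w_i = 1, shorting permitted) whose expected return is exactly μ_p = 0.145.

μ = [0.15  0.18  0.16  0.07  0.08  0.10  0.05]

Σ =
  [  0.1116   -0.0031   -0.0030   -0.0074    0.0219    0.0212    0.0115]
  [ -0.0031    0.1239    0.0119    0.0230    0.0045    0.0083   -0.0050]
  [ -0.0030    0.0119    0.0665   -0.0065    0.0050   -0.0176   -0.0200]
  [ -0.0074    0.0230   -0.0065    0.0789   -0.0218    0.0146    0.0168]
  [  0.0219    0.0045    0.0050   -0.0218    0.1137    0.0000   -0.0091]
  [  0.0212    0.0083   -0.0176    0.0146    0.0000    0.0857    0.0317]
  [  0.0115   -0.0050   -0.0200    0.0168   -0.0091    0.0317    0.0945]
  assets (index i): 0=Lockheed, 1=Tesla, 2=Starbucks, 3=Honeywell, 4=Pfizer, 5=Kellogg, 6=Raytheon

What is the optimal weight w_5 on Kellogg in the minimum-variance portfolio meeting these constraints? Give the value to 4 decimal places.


g=Σ⁻¹μ = [1.1429  1.0155  2.7580  0.7536  0.5151  0.9989  0.6080]
h=Σ⁻¹𝟙 = [5.9230  3.3575  20.4600  12.9967  9.9391  8.0504  10.3151]
a=μᵀg=1.019763  b=𝟙ᵀg=7.792082  c=𝟙ᵀh=71.041721  D=ac−b²=11.729174
λ₁=(c·0.145−b)/D = (71.041721·0.145−7.792082)/11.729174 = 0.213908
λ₂=(a−b·0.145)/D = (1.019763−7.792082·0.145)/11.729174 = -0.009386
w* = 0.213908·g + -0.009386·h:
  w_0 = 0.213908·1.1429 + -0.009386·5.9230 = 0.1889  (Lockheed)
  w_1 = 0.213908·1.0155 + -0.009386·3.3575 = 0.1857  (Tesla)
  w_2 = 0.213908·2.7580 + -0.009386·20.4600 = 0.3979  (Starbucks)
  w_3 = 0.213908·0.7536 + -0.009386·12.9967 = 0.0392  (Honeywell)
  w_4 = 0.213908·0.5151 + -0.009386·9.9391 = 0.0169  (Pfizer)
  w_5 = 0.213908·0.9989 + -0.009386·8.0504 = 0.1381  (Kellogg)
  w_6 = 0.213908·0.6080 + -0.009386·10.3151 = 0.0332  (Raytheon)
Σw_i=1.0000  μᵀw=0.1450
σ²=wᵀΣw=λ₁·μ_p+λ₂ = 0.213908·0.145 + -0.009386 = 0.021631 ≈ 0.0216

0.1381


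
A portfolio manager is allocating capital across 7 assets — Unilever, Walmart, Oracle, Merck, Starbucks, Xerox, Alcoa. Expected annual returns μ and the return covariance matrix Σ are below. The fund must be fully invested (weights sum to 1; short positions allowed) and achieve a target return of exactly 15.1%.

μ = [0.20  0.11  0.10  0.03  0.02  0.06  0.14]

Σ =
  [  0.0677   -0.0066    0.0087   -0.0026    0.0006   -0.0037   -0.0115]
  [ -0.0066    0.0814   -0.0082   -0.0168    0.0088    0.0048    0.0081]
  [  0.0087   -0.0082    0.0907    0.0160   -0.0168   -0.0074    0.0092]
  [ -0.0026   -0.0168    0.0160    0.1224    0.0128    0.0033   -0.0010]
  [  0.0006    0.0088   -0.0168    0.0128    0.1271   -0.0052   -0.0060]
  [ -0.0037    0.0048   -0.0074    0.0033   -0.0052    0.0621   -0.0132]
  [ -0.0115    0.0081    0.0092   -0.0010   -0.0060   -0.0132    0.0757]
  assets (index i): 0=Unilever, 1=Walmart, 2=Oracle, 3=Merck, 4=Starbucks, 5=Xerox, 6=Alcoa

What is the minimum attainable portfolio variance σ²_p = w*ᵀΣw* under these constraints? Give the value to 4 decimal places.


u=Σ⁻¹μ = [3.5137  1.4115  0.7729  0.3562  0.2945  1.6873  2.4605]
v=Σ⁻¹𝟙 = [19.0793  12.3483  10.6625  7.4613  9.3282  21.7942  18.1296]
a=μᵀu=1.397580  b=𝟙ᵀu=10.496615  c=𝟙ᵀv=98.803395  D=ac−b²=27.906727
λ₁=(c·0.151−b)/D = (98.803395·0.151−10.496615)/27.906727 = 0.158481
λ₂=(a−b·0.151)/D = (1.397580−10.496615·0.151)/27.906727 = -0.006716
w* = 0.158481·u + -0.006716·v:
  w_0 = 0.158481·3.5137 + -0.006716·19.0793 = 0.4287  (Unilever)
  w_1 = 0.158481·1.4115 + -0.006716·12.3483 = 0.1408  (Walmart)
  w_2 = 0.158481·0.7729 + -0.006716·10.6625 = 0.0509  (Oracle)
  w_3 = 0.158481·0.3562 + -0.006716·7.4613 = 0.0064  (Merck)
  w_4 = 0.158481·0.2945 + -0.006716·9.3282 = -0.0160  (Starbucks)
  w_5 = 0.158481·1.6873 + -0.006716·21.7942 = 0.1210  (Xerox)
  w_6 = 0.158481·2.4605 + -0.006716·18.1296 = 0.2682  (Alcoa)
Σw_i=1.0000  μᵀw=0.1510
σ²=wᵀΣw=λ₁·μ_p+λ₂ = 0.158481·0.151 + -0.006716 = 0.017215 ≈ 0.0172

0.0172


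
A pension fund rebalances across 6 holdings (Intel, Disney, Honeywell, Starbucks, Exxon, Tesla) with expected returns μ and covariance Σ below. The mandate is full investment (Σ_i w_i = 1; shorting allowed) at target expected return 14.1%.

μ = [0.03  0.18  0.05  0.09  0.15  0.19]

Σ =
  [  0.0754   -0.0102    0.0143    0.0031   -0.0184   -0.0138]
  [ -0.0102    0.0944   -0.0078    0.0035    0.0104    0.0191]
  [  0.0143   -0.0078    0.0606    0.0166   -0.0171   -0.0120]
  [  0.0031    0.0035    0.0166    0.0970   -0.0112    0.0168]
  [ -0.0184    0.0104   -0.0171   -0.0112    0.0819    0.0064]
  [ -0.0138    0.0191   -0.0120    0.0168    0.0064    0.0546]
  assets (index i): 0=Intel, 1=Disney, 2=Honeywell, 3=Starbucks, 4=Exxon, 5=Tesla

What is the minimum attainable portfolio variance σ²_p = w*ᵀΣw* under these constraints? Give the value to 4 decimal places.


x=Σ⁻¹μ = [1.3589  1.2628  1.9207  0.1475  2.1234  3.5094]
y=Σ⁻¹𝟙 = [18.5845  7.8008  21.5352  4.1889  18.7818  21.5259]
a=μᵀx=1.362676  b=𝟙ᵀx=10.322639  c=𝟙ᵀy=92.417130  D=ac−b²=19.377759
λ₁=(c·0.141−b)/D = (92.417130·0.141−10.322639)/19.377759 = 0.139757
λ₂=(a−b·0.141)/D = (1.362676−10.322639·0.141)/19.377759 = -0.004790
w* = 0.139757·x + -0.004790·y:
  w_0 = 0.139757·1.3589 + -0.004790·18.5845 = 0.1009  (Intel)
  w_1 = 0.139757·1.2628 + -0.004790·7.8008 = 0.1391  (Disney)
  w_2 = 0.139757·1.9207 + -0.004790·21.5352 = 0.1653  (Honeywell)
  w_3 = 0.139757·0.1475 + -0.004790·4.1889 = 0.0006  (Starbucks)
  w_4 = 0.139757·2.1234 + -0.004790·18.7818 = 0.2068  (Exxon)
  w_5 = 0.139757·3.5094 + -0.004790·21.5259 = 0.3874  (Tesla)
Σw_i=1.0000  μᵀw=0.1410
σ²=wᵀΣw=λ₁·μ_p+λ₂ = 0.139757·0.141 + -0.004790 = 0.014916 ≈ 0.0149

0.0149


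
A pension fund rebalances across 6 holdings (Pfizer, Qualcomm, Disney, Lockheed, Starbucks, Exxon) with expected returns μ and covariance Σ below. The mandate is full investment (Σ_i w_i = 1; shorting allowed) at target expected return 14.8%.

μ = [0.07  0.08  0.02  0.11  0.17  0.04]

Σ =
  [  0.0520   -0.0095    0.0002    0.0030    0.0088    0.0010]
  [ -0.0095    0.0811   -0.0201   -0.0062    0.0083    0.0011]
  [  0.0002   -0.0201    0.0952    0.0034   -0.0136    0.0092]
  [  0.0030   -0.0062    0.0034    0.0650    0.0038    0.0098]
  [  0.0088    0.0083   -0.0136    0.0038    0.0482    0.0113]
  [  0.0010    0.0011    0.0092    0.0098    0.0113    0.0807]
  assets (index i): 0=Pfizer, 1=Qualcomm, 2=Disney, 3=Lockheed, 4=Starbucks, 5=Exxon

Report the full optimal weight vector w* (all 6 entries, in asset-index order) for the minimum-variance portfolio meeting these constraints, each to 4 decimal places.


0.0396  0.0992  0.0727  0.2507  0.6673  -0.1295

x=Σ⁻¹μ = [0.8863  1.0890  0.8932  1.5555  3.3759  -0.2936]
y=Σ⁻¹𝟙 = [18.7724  17.6475  15.4012  13.5100  16.0915  6.2688]
a=μᵀx=0.900282  b=𝟙ᵀx=7.506300  c=𝟙ᵀy=87.691440  D=ac−b²=22.602474
λ₁=(c·0.148−b)/D = (87.691440·0.148−7.506300)/22.602474 = 0.242099
λ₂=(a−b·0.148)/D = (0.900282−7.506300·0.148)/22.602474 = -0.009320
w* = 0.242099·x + -0.009320·y:
  w_0 = 0.242099·0.8863 + -0.009320·18.7724 = 0.0396  (Pfizer)
  w_1 = 0.242099·1.0890 + -0.009320·17.6475 = 0.0992  (Qualcomm)
  w_2 = 0.242099·0.8932 + -0.009320·15.4012 = 0.0727  (Disney)
  w_3 = 0.242099·1.5555 + -0.009320·13.5100 = 0.2507  (Lockheed)
  w_4 = 0.242099·3.3759 + -0.009320·16.0915 = 0.6673  (Starbucks)
  w_5 = 0.242099·-0.2936 + -0.009320·6.2688 = -0.1295  (Exxon)
Σw_i=1.0000  μᵀw=0.1480
σ²=wᵀΣw=λ₁·μ_p+λ₂ = 0.242099·0.148 + -0.009320 = 0.026511 ≈ 0.0265


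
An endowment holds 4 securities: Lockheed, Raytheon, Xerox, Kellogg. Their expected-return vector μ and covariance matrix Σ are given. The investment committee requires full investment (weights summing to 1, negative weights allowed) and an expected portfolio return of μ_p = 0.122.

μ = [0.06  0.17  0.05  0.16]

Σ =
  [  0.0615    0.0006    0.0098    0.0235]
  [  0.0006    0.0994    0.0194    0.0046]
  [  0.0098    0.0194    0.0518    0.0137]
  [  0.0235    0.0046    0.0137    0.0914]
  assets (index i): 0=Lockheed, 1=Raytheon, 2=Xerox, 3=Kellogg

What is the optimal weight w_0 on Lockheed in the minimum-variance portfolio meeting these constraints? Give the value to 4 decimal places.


x=Σ⁻¹μ = [0.3746  1.6635  -0.1500  1.5930]
y=Σ⁻¹𝟙 = [12.0161  7.2213  12.8565  5.5609]
a=μᵀx=0.552659  b=𝟙ᵀx=3.481157  c=𝟙ᵀy=37.654797  D=ac−b²=8.691790
λ₁=(c·0.122−b)/D = (37.654797·0.122−3.481157)/8.691790 = 0.128021
λ₂=(a−b·0.122)/D = (0.552659−3.481157·0.122)/8.691790 = 0.014722
w* = 0.128021·x + 0.014722·y:
  w_0 = 0.128021·0.3746 + 0.014722·12.0161 = 0.2248  (Lockheed)
  w_1 = 0.128021·1.6635 + 0.014722·7.2213 = 0.3193  (Raytheon)
  w_2 = 0.128021·-0.1500 + 0.014722·12.8565 = 0.1701  (Xerox)
  w_3 = 0.128021·1.5930 + 0.014722·5.5609 = 0.2858  (Kellogg)
Σw_i=1.0000  μᵀw=0.1220
σ²=wᵀΣw=λ₁·μ_p+λ₂ = 0.128021·0.122 + 0.014722 = 0.030340 ≈ 0.0303

0.2248


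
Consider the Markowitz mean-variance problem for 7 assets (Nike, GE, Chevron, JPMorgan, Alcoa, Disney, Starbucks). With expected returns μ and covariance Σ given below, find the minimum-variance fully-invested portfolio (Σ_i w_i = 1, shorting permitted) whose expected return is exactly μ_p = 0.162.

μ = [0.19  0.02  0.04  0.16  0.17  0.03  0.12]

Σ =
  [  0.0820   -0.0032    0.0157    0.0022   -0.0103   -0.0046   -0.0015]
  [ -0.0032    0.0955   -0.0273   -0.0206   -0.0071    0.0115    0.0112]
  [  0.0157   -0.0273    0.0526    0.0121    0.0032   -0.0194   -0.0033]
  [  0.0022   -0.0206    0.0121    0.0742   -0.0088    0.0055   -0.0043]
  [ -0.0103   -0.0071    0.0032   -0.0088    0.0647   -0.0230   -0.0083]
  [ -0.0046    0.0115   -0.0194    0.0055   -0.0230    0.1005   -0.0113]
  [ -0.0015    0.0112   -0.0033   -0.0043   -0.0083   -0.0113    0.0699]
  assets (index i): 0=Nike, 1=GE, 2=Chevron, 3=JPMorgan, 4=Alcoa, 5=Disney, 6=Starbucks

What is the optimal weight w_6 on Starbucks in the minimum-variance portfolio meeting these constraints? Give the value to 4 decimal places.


u=Σ⁻¹μ = [2.9443  0.7881  0.0893  2.8381  4.4362  1.5130  2.6038]
v=Σ⁻¹𝟙 = [12.4368  20.1668  29.5458  17.1501  31.2305  22.5006  21.1374]
a=μᵀu=2.144861  b=𝟙ᵀu=15.212854  c=𝟙ᵀv=154.167853  D=ac−b²=99.237684
λ₁=(c·0.162−b)/D = (154.167853·0.162−15.212854)/99.237684 = 0.098373
λ₂=(a−b·0.162)/D = (2.144861−15.212854·0.162)/99.237684 = -0.003221
w* = 0.098373·u + -0.003221·v:
  w_0 = 0.098373·2.9443 + -0.003221·12.4368 = 0.2496  (Nike)
  w_1 = 0.098373·0.7881 + -0.003221·20.1668 = 0.0126  (GE)
  w_2 = 0.098373·0.0893 + -0.003221·29.5458 = -0.0864  (Chevron)
  w_3 = 0.098373·2.8381 + -0.003221·17.1501 = 0.2240  (JPMorgan)
  w_4 = 0.098373·4.4362 + -0.003221·31.2305 = 0.3358  (Alcoa)
  w_5 = 0.098373·1.5130 + -0.003221·22.5006 = 0.0764  (Disney)
  w_6 = 0.098373·2.6038 + -0.003221·21.1374 = 0.1881  (Starbucks)
Σw_i=1.0000  μᵀw=0.1620
σ²=wᵀΣw=λ₁·μ_p+λ₂ = 0.098373·0.162 + -0.003221 = 0.012716 ≈ 0.0127

0.1881
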